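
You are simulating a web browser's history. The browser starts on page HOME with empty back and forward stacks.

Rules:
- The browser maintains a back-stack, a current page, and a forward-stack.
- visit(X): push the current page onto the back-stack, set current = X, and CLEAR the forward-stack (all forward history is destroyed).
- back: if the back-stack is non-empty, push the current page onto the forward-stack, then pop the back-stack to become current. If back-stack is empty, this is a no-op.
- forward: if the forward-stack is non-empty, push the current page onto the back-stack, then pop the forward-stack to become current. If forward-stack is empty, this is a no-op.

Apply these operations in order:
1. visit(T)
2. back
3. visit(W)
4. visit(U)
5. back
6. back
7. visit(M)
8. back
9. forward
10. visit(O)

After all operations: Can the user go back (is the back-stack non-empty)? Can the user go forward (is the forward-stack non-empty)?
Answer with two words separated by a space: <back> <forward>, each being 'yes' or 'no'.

After 1 (visit(T)): cur=T back=1 fwd=0
After 2 (back): cur=HOME back=0 fwd=1
After 3 (visit(W)): cur=W back=1 fwd=0
After 4 (visit(U)): cur=U back=2 fwd=0
After 5 (back): cur=W back=1 fwd=1
After 6 (back): cur=HOME back=0 fwd=2
After 7 (visit(M)): cur=M back=1 fwd=0
After 8 (back): cur=HOME back=0 fwd=1
After 9 (forward): cur=M back=1 fwd=0
After 10 (visit(O)): cur=O back=2 fwd=0

Answer: yes no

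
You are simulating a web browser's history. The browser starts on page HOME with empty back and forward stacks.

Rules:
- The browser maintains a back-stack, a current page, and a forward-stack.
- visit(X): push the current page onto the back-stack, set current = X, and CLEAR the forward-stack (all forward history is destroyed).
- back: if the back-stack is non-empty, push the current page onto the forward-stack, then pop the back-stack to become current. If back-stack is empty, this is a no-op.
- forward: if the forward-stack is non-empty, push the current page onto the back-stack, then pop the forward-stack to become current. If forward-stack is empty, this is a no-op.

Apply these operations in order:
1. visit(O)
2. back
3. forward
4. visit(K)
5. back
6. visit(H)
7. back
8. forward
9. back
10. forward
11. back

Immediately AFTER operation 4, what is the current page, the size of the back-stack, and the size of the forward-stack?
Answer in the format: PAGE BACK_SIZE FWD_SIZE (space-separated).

After 1 (visit(O)): cur=O back=1 fwd=0
After 2 (back): cur=HOME back=0 fwd=1
After 3 (forward): cur=O back=1 fwd=0
After 4 (visit(K)): cur=K back=2 fwd=0

K 2 0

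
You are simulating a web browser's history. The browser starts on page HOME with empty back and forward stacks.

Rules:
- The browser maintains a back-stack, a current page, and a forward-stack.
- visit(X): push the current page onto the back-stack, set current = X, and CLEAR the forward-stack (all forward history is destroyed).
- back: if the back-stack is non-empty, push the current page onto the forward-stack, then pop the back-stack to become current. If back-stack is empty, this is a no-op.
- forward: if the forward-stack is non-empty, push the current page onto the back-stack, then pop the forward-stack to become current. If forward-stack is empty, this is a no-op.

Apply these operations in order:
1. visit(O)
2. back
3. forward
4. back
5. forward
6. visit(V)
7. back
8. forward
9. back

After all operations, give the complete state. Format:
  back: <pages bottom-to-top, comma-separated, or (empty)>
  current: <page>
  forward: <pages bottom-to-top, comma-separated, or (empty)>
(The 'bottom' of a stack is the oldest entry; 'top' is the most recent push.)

Answer: back: HOME
current: O
forward: V

Derivation:
After 1 (visit(O)): cur=O back=1 fwd=0
After 2 (back): cur=HOME back=0 fwd=1
After 3 (forward): cur=O back=1 fwd=0
After 4 (back): cur=HOME back=0 fwd=1
After 5 (forward): cur=O back=1 fwd=0
After 6 (visit(V)): cur=V back=2 fwd=0
After 7 (back): cur=O back=1 fwd=1
After 8 (forward): cur=V back=2 fwd=0
After 9 (back): cur=O back=1 fwd=1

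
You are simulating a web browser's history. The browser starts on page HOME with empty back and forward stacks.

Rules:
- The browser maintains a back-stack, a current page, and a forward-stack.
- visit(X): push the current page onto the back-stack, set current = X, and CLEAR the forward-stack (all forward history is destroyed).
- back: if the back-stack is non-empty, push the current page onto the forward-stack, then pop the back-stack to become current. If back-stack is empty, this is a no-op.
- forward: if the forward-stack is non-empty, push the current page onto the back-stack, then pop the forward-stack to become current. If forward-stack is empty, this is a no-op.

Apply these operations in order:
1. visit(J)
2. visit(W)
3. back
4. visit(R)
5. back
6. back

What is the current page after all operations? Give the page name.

After 1 (visit(J)): cur=J back=1 fwd=0
After 2 (visit(W)): cur=W back=2 fwd=0
After 3 (back): cur=J back=1 fwd=1
After 4 (visit(R)): cur=R back=2 fwd=0
After 5 (back): cur=J back=1 fwd=1
After 6 (back): cur=HOME back=0 fwd=2

Answer: HOME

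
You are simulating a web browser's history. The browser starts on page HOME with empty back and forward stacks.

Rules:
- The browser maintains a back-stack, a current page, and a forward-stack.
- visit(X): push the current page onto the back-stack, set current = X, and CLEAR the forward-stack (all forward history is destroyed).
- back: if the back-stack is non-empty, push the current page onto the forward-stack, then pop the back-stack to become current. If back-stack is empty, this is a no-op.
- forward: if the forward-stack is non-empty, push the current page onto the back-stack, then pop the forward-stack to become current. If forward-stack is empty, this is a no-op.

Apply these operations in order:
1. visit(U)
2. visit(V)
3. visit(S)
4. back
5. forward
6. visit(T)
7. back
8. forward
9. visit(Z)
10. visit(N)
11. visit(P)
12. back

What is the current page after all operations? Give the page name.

After 1 (visit(U)): cur=U back=1 fwd=0
After 2 (visit(V)): cur=V back=2 fwd=0
After 3 (visit(S)): cur=S back=3 fwd=0
After 4 (back): cur=V back=2 fwd=1
After 5 (forward): cur=S back=3 fwd=0
After 6 (visit(T)): cur=T back=4 fwd=0
After 7 (back): cur=S back=3 fwd=1
After 8 (forward): cur=T back=4 fwd=0
After 9 (visit(Z)): cur=Z back=5 fwd=0
After 10 (visit(N)): cur=N back=6 fwd=0
After 11 (visit(P)): cur=P back=7 fwd=0
After 12 (back): cur=N back=6 fwd=1

Answer: N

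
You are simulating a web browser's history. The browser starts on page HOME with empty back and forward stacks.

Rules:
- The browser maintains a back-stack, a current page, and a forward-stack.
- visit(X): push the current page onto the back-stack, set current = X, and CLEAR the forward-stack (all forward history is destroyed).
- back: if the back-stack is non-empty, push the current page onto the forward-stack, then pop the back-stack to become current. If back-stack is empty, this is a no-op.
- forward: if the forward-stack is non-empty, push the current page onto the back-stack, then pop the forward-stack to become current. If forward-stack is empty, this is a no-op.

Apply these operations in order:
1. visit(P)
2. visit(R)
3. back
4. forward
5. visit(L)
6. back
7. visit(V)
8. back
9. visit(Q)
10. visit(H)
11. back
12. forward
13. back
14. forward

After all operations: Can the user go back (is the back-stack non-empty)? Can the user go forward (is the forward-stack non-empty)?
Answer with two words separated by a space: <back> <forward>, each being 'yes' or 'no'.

Answer: yes no

Derivation:
After 1 (visit(P)): cur=P back=1 fwd=0
After 2 (visit(R)): cur=R back=2 fwd=0
After 3 (back): cur=P back=1 fwd=1
After 4 (forward): cur=R back=2 fwd=0
After 5 (visit(L)): cur=L back=3 fwd=0
After 6 (back): cur=R back=2 fwd=1
After 7 (visit(V)): cur=V back=3 fwd=0
After 8 (back): cur=R back=2 fwd=1
After 9 (visit(Q)): cur=Q back=3 fwd=0
After 10 (visit(H)): cur=H back=4 fwd=0
After 11 (back): cur=Q back=3 fwd=1
After 12 (forward): cur=H back=4 fwd=0
After 13 (back): cur=Q back=3 fwd=1
After 14 (forward): cur=H back=4 fwd=0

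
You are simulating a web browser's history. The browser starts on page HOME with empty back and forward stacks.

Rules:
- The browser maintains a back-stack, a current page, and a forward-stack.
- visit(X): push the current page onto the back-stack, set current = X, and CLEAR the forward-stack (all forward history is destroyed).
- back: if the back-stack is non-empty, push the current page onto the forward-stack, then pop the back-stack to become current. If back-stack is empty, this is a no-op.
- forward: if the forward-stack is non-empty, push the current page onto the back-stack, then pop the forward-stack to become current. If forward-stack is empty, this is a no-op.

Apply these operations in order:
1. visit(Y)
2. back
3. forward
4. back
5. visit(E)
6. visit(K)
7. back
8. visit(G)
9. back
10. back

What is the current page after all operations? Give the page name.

Answer: HOME

Derivation:
After 1 (visit(Y)): cur=Y back=1 fwd=0
After 2 (back): cur=HOME back=0 fwd=1
After 3 (forward): cur=Y back=1 fwd=0
After 4 (back): cur=HOME back=0 fwd=1
After 5 (visit(E)): cur=E back=1 fwd=0
After 6 (visit(K)): cur=K back=2 fwd=0
After 7 (back): cur=E back=1 fwd=1
After 8 (visit(G)): cur=G back=2 fwd=0
After 9 (back): cur=E back=1 fwd=1
After 10 (back): cur=HOME back=0 fwd=2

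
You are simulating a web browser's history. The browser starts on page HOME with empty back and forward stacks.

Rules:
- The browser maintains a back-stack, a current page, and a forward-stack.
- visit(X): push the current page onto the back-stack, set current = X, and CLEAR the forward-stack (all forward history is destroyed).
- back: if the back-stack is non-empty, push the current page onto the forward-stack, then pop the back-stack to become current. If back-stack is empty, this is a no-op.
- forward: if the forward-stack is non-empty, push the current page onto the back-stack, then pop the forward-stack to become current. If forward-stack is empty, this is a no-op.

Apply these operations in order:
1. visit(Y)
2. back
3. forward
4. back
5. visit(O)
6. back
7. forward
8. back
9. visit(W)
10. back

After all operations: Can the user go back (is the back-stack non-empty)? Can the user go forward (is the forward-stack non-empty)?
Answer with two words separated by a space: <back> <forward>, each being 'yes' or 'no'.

Answer: no yes

Derivation:
After 1 (visit(Y)): cur=Y back=1 fwd=0
After 2 (back): cur=HOME back=0 fwd=1
After 3 (forward): cur=Y back=1 fwd=0
After 4 (back): cur=HOME back=0 fwd=1
After 5 (visit(O)): cur=O back=1 fwd=0
After 6 (back): cur=HOME back=0 fwd=1
After 7 (forward): cur=O back=1 fwd=0
After 8 (back): cur=HOME back=0 fwd=1
After 9 (visit(W)): cur=W back=1 fwd=0
After 10 (back): cur=HOME back=0 fwd=1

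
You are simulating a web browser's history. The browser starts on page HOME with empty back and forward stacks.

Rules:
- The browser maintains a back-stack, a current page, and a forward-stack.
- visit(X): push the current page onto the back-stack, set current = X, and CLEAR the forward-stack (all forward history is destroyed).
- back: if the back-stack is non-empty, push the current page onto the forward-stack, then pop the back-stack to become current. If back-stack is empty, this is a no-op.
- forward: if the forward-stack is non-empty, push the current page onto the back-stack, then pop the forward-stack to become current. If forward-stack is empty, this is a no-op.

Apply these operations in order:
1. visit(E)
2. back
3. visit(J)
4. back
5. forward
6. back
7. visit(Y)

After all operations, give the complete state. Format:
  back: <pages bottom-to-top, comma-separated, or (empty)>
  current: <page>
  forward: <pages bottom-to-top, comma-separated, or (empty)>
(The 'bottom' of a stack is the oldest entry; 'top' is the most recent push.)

Answer: back: HOME
current: Y
forward: (empty)

Derivation:
After 1 (visit(E)): cur=E back=1 fwd=0
After 2 (back): cur=HOME back=0 fwd=1
After 3 (visit(J)): cur=J back=1 fwd=0
After 4 (back): cur=HOME back=0 fwd=1
After 5 (forward): cur=J back=1 fwd=0
After 6 (back): cur=HOME back=0 fwd=1
After 7 (visit(Y)): cur=Y back=1 fwd=0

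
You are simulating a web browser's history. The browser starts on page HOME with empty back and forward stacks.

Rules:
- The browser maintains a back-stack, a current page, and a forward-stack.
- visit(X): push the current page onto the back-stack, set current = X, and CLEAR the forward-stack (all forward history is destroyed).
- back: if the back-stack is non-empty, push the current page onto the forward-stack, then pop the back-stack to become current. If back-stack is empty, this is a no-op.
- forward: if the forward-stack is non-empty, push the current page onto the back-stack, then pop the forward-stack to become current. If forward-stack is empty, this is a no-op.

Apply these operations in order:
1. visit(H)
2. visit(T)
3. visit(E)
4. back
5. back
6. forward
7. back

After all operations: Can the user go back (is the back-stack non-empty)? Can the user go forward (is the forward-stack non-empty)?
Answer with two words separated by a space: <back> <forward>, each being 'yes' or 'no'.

After 1 (visit(H)): cur=H back=1 fwd=0
After 2 (visit(T)): cur=T back=2 fwd=0
After 3 (visit(E)): cur=E back=3 fwd=0
After 4 (back): cur=T back=2 fwd=1
After 5 (back): cur=H back=1 fwd=2
After 6 (forward): cur=T back=2 fwd=1
After 7 (back): cur=H back=1 fwd=2

Answer: yes yes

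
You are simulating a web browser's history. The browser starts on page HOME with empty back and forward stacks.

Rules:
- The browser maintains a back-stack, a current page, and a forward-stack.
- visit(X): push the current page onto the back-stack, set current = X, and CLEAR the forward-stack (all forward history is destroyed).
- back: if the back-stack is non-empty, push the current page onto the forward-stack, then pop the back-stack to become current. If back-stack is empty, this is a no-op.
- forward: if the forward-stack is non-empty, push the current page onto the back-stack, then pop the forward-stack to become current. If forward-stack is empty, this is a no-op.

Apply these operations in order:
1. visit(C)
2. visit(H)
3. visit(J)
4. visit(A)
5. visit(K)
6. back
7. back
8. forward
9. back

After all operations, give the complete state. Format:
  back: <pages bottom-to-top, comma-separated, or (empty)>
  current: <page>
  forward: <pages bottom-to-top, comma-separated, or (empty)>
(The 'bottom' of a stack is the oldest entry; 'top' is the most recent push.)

After 1 (visit(C)): cur=C back=1 fwd=0
After 2 (visit(H)): cur=H back=2 fwd=0
After 3 (visit(J)): cur=J back=3 fwd=0
After 4 (visit(A)): cur=A back=4 fwd=0
After 5 (visit(K)): cur=K back=5 fwd=0
After 6 (back): cur=A back=4 fwd=1
After 7 (back): cur=J back=3 fwd=2
After 8 (forward): cur=A back=4 fwd=1
After 9 (back): cur=J back=3 fwd=2

Answer: back: HOME,C,H
current: J
forward: K,A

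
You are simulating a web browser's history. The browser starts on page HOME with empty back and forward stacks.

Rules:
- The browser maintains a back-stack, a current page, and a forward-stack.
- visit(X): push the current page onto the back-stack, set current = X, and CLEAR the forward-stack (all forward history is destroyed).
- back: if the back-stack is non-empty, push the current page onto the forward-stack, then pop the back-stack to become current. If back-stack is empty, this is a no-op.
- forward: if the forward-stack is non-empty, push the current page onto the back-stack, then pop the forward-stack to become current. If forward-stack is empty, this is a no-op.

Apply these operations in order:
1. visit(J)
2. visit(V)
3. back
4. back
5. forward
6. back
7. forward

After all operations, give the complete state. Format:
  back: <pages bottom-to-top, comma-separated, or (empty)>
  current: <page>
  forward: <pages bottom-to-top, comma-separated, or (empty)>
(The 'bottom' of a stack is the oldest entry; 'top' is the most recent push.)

After 1 (visit(J)): cur=J back=1 fwd=0
After 2 (visit(V)): cur=V back=2 fwd=0
After 3 (back): cur=J back=1 fwd=1
After 4 (back): cur=HOME back=0 fwd=2
After 5 (forward): cur=J back=1 fwd=1
After 6 (back): cur=HOME back=0 fwd=2
After 7 (forward): cur=J back=1 fwd=1

Answer: back: HOME
current: J
forward: V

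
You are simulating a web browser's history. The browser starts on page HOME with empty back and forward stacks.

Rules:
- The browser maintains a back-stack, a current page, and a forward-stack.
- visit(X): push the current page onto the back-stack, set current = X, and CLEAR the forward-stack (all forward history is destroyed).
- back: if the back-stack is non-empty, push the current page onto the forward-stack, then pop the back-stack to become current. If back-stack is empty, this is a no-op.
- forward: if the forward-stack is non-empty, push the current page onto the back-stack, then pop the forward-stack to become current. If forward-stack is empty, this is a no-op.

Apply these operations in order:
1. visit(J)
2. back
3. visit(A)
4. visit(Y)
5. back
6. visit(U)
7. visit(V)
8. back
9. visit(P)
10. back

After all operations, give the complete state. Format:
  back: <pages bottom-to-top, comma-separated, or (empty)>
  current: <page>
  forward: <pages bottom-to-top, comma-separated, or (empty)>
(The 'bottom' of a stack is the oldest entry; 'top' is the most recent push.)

After 1 (visit(J)): cur=J back=1 fwd=0
After 2 (back): cur=HOME back=0 fwd=1
After 3 (visit(A)): cur=A back=1 fwd=0
After 4 (visit(Y)): cur=Y back=2 fwd=0
After 5 (back): cur=A back=1 fwd=1
After 6 (visit(U)): cur=U back=2 fwd=0
After 7 (visit(V)): cur=V back=3 fwd=0
After 8 (back): cur=U back=2 fwd=1
After 9 (visit(P)): cur=P back=3 fwd=0
After 10 (back): cur=U back=2 fwd=1

Answer: back: HOME,A
current: U
forward: P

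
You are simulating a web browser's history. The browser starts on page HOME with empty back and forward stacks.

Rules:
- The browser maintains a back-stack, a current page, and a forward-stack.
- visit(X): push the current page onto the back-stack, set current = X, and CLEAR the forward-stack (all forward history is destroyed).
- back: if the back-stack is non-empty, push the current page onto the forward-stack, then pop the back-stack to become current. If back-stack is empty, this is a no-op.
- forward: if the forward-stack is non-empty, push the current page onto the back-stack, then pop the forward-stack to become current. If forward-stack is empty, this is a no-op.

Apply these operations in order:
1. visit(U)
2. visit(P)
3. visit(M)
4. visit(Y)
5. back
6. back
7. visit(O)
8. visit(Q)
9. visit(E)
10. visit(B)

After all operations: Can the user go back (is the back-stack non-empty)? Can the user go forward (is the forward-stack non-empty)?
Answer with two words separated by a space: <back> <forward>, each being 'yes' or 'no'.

Answer: yes no

Derivation:
After 1 (visit(U)): cur=U back=1 fwd=0
After 2 (visit(P)): cur=P back=2 fwd=0
After 3 (visit(M)): cur=M back=3 fwd=0
After 4 (visit(Y)): cur=Y back=4 fwd=0
After 5 (back): cur=M back=3 fwd=1
After 6 (back): cur=P back=2 fwd=2
After 7 (visit(O)): cur=O back=3 fwd=0
After 8 (visit(Q)): cur=Q back=4 fwd=0
After 9 (visit(E)): cur=E back=5 fwd=0
After 10 (visit(B)): cur=B back=6 fwd=0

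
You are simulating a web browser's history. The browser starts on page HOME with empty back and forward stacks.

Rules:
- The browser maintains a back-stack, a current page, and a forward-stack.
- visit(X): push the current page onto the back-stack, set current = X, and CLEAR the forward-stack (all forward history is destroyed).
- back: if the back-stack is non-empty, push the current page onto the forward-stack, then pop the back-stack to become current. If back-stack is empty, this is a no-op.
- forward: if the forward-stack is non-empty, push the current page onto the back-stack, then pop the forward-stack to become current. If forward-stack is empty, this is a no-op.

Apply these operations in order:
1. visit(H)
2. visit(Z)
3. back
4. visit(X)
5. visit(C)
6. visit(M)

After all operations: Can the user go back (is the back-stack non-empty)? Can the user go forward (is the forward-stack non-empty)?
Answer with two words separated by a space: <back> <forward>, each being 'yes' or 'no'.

Answer: yes no

Derivation:
After 1 (visit(H)): cur=H back=1 fwd=0
After 2 (visit(Z)): cur=Z back=2 fwd=0
After 3 (back): cur=H back=1 fwd=1
After 4 (visit(X)): cur=X back=2 fwd=0
After 5 (visit(C)): cur=C back=3 fwd=0
After 6 (visit(M)): cur=M back=4 fwd=0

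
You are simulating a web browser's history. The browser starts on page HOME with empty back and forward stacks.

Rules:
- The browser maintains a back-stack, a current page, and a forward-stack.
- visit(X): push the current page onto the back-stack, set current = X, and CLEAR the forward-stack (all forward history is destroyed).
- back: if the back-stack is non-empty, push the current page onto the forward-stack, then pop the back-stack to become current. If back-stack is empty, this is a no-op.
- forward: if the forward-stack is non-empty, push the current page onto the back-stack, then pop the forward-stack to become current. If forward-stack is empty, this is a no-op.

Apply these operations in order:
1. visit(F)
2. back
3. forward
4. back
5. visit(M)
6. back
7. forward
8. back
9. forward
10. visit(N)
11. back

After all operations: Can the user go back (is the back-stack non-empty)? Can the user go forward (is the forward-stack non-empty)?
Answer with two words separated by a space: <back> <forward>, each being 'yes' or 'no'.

After 1 (visit(F)): cur=F back=1 fwd=0
After 2 (back): cur=HOME back=0 fwd=1
After 3 (forward): cur=F back=1 fwd=0
After 4 (back): cur=HOME back=0 fwd=1
After 5 (visit(M)): cur=M back=1 fwd=0
After 6 (back): cur=HOME back=0 fwd=1
After 7 (forward): cur=M back=1 fwd=0
After 8 (back): cur=HOME back=0 fwd=1
After 9 (forward): cur=M back=1 fwd=0
After 10 (visit(N)): cur=N back=2 fwd=0
After 11 (back): cur=M back=1 fwd=1

Answer: yes yes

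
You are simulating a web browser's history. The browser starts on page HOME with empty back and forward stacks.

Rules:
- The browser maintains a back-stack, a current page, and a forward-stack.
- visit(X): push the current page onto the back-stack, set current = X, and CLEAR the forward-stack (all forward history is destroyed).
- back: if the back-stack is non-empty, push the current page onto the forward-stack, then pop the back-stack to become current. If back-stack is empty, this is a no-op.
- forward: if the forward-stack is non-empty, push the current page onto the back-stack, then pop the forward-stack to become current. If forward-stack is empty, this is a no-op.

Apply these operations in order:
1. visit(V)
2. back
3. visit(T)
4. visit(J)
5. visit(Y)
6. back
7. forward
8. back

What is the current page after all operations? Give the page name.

After 1 (visit(V)): cur=V back=1 fwd=0
After 2 (back): cur=HOME back=0 fwd=1
After 3 (visit(T)): cur=T back=1 fwd=0
After 4 (visit(J)): cur=J back=2 fwd=0
After 5 (visit(Y)): cur=Y back=3 fwd=0
After 6 (back): cur=J back=2 fwd=1
After 7 (forward): cur=Y back=3 fwd=0
After 8 (back): cur=J back=2 fwd=1

Answer: J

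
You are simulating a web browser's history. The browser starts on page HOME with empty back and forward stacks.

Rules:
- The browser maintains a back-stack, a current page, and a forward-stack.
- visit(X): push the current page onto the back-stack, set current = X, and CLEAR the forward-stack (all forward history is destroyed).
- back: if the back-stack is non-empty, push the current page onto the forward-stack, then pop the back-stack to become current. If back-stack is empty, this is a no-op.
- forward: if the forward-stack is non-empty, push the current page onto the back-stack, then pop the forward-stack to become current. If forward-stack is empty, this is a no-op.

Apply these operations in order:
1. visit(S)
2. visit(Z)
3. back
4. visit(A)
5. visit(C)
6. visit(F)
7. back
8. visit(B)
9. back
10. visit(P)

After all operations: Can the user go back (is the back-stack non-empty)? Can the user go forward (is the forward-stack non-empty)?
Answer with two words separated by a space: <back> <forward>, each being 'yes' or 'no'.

After 1 (visit(S)): cur=S back=1 fwd=0
After 2 (visit(Z)): cur=Z back=2 fwd=0
After 3 (back): cur=S back=1 fwd=1
After 4 (visit(A)): cur=A back=2 fwd=0
After 5 (visit(C)): cur=C back=3 fwd=0
After 6 (visit(F)): cur=F back=4 fwd=0
After 7 (back): cur=C back=3 fwd=1
After 8 (visit(B)): cur=B back=4 fwd=0
After 9 (back): cur=C back=3 fwd=1
After 10 (visit(P)): cur=P back=4 fwd=0

Answer: yes no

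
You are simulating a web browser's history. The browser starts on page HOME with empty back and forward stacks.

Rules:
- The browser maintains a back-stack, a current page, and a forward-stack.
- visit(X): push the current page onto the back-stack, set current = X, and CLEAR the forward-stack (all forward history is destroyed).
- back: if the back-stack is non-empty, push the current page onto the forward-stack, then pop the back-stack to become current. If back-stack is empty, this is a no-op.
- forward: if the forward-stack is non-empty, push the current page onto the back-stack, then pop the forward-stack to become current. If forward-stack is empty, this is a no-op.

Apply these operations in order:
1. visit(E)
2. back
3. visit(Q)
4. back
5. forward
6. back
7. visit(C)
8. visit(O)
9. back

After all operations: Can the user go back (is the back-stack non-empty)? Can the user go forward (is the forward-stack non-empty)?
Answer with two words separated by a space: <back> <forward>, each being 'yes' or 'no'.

Answer: yes yes

Derivation:
After 1 (visit(E)): cur=E back=1 fwd=0
After 2 (back): cur=HOME back=0 fwd=1
After 3 (visit(Q)): cur=Q back=1 fwd=0
After 4 (back): cur=HOME back=0 fwd=1
After 5 (forward): cur=Q back=1 fwd=0
After 6 (back): cur=HOME back=0 fwd=1
After 7 (visit(C)): cur=C back=1 fwd=0
After 8 (visit(O)): cur=O back=2 fwd=0
After 9 (back): cur=C back=1 fwd=1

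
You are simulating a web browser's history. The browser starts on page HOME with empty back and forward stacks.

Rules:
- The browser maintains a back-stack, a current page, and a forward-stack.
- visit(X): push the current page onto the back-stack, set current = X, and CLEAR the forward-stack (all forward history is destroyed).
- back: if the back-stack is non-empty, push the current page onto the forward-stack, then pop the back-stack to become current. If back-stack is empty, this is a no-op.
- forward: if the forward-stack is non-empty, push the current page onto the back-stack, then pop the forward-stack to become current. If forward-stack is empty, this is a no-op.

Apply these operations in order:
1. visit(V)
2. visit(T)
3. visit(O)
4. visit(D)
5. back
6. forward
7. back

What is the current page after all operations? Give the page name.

Answer: O

Derivation:
After 1 (visit(V)): cur=V back=1 fwd=0
After 2 (visit(T)): cur=T back=2 fwd=0
After 3 (visit(O)): cur=O back=3 fwd=0
After 4 (visit(D)): cur=D back=4 fwd=0
After 5 (back): cur=O back=3 fwd=1
After 6 (forward): cur=D back=4 fwd=0
After 7 (back): cur=O back=3 fwd=1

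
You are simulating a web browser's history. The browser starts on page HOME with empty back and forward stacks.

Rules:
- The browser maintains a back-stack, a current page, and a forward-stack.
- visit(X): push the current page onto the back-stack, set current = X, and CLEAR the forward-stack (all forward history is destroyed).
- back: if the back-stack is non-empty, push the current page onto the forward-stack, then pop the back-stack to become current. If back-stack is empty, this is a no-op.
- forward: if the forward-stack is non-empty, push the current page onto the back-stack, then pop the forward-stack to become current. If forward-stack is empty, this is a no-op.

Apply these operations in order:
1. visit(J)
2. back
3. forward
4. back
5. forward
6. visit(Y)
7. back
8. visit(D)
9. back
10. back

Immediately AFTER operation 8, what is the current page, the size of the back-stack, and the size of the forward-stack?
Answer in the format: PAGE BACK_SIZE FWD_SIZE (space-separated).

After 1 (visit(J)): cur=J back=1 fwd=0
After 2 (back): cur=HOME back=0 fwd=1
After 3 (forward): cur=J back=1 fwd=0
After 4 (back): cur=HOME back=0 fwd=1
After 5 (forward): cur=J back=1 fwd=0
After 6 (visit(Y)): cur=Y back=2 fwd=0
After 7 (back): cur=J back=1 fwd=1
After 8 (visit(D)): cur=D back=2 fwd=0

D 2 0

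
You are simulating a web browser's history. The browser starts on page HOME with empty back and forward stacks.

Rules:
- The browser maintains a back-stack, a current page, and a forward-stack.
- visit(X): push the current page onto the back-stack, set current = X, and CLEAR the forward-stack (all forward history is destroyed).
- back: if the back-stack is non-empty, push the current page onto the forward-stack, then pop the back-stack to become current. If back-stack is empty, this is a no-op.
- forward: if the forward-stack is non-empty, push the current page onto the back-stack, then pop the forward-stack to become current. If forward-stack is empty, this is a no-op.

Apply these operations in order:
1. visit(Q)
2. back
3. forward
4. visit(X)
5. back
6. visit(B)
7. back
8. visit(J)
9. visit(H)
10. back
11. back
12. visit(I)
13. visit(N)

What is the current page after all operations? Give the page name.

Answer: N

Derivation:
After 1 (visit(Q)): cur=Q back=1 fwd=0
After 2 (back): cur=HOME back=0 fwd=1
After 3 (forward): cur=Q back=1 fwd=0
After 4 (visit(X)): cur=X back=2 fwd=0
After 5 (back): cur=Q back=1 fwd=1
After 6 (visit(B)): cur=B back=2 fwd=0
After 7 (back): cur=Q back=1 fwd=1
After 8 (visit(J)): cur=J back=2 fwd=0
After 9 (visit(H)): cur=H back=3 fwd=0
After 10 (back): cur=J back=2 fwd=1
After 11 (back): cur=Q back=1 fwd=2
After 12 (visit(I)): cur=I back=2 fwd=0
After 13 (visit(N)): cur=N back=3 fwd=0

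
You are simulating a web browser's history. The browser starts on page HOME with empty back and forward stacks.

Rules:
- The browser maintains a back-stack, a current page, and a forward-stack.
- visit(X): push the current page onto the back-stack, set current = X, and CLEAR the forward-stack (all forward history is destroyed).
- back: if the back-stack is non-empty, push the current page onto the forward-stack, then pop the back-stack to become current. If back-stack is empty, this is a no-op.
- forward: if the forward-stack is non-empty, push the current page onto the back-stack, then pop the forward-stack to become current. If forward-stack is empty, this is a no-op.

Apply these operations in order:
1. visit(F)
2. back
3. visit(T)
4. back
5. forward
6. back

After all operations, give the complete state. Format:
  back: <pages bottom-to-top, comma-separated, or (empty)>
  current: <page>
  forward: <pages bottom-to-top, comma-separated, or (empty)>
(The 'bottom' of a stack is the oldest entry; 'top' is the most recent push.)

Answer: back: (empty)
current: HOME
forward: T

Derivation:
After 1 (visit(F)): cur=F back=1 fwd=0
After 2 (back): cur=HOME back=0 fwd=1
After 3 (visit(T)): cur=T back=1 fwd=0
After 4 (back): cur=HOME back=0 fwd=1
After 5 (forward): cur=T back=1 fwd=0
After 6 (back): cur=HOME back=0 fwd=1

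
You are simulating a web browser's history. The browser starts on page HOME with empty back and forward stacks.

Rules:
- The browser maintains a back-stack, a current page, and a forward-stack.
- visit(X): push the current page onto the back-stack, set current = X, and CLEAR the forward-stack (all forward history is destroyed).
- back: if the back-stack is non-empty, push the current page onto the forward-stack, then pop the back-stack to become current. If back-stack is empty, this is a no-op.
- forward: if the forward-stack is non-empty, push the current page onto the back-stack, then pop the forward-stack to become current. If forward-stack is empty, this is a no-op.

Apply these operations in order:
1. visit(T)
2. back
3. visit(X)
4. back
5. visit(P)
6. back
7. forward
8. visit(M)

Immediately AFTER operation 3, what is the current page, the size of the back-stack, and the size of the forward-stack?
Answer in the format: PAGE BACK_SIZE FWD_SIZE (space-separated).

After 1 (visit(T)): cur=T back=1 fwd=0
After 2 (back): cur=HOME back=0 fwd=1
After 3 (visit(X)): cur=X back=1 fwd=0

X 1 0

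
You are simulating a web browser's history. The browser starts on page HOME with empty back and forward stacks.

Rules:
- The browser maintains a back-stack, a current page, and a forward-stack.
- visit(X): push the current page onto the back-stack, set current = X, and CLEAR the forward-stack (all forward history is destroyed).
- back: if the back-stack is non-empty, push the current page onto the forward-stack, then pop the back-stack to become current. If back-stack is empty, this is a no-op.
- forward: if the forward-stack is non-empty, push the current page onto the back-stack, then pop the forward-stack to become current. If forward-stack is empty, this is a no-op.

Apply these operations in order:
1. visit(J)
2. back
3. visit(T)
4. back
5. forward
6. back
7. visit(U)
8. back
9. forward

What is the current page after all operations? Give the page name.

Answer: U

Derivation:
After 1 (visit(J)): cur=J back=1 fwd=0
After 2 (back): cur=HOME back=0 fwd=1
After 3 (visit(T)): cur=T back=1 fwd=0
After 4 (back): cur=HOME back=0 fwd=1
After 5 (forward): cur=T back=1 fwd=0
After 6 (back): cur=HOME back=0 fwd=1
After 7 (visit(U)): cur=U back=1 fwd=0
After 8 (back): cur=HOME back=0 fwd=1
After 9 (forward): cur=U back=1 fwd=0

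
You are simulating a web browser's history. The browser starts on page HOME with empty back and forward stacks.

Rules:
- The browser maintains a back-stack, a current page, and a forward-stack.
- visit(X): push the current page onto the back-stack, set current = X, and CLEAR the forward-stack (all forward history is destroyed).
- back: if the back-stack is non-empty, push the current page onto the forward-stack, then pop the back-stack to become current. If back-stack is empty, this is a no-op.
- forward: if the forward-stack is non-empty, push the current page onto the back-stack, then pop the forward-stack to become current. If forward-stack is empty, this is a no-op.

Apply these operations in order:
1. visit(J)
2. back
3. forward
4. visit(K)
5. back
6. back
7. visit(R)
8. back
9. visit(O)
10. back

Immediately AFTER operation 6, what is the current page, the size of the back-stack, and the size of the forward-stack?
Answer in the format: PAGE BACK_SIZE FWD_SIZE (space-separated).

After 1 (visit(J)): cur=J back=1 fwd=0
After 2 (back): cur=HOME back=0 fwd=1
After 3 (forward): cur=J back=1 fwd=0
After 4 (visit(K)): cur=K back=2 fwd=0
After 5 (back): cur=J back=1 fwd=1
After 6 (back): cur=HOME back=0 fwd=2

HOME 0 2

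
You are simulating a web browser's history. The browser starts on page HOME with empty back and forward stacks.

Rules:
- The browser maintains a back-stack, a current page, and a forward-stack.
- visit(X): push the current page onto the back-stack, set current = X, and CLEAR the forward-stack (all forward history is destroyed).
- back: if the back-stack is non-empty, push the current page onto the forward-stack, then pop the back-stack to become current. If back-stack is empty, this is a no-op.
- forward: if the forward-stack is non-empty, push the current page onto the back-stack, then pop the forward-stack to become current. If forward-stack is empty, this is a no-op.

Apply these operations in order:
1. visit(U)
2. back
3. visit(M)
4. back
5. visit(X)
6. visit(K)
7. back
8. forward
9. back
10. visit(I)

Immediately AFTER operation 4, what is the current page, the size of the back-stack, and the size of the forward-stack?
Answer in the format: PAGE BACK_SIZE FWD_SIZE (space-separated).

After 1 (visit(U)): cur=U back=1 fwd=0
After 2 (back): cur=HOME back=0 fwd=1
After 3 (visit(M)): cur=M back=1 fwd=0
After 4 (back): cur=HOME back=0 fwd=1

HOME 0 1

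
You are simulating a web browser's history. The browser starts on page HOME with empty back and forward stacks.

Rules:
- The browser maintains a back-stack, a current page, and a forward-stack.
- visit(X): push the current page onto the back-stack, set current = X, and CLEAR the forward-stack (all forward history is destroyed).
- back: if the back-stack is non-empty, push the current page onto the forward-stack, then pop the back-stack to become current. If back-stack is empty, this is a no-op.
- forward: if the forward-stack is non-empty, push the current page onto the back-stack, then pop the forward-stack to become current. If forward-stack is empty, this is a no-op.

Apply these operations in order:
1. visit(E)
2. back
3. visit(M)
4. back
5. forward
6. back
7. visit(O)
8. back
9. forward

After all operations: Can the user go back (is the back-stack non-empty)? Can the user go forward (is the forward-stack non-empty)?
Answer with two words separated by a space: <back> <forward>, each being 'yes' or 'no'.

After 1 (visit(E)): cur=E back=1 fwd=0
After 2 (back): cur=HOME back=0 fwd=1
After 3 (visit(M)): cur=M back=1 fwd=0
After 4 (back): cur=HOME back=0 fwd=1
After 5 (forward): cur=M back=1 fwd=0
After 6 (back): cur=HOME back=0 fwd=1
After 7 (visit(O)): cur=O back=1 fwd=0
After 8 (back): cur=HOME back=0 fwd=1
After 9 (forward): cur=O back=1 fwd=0

Answer: yes no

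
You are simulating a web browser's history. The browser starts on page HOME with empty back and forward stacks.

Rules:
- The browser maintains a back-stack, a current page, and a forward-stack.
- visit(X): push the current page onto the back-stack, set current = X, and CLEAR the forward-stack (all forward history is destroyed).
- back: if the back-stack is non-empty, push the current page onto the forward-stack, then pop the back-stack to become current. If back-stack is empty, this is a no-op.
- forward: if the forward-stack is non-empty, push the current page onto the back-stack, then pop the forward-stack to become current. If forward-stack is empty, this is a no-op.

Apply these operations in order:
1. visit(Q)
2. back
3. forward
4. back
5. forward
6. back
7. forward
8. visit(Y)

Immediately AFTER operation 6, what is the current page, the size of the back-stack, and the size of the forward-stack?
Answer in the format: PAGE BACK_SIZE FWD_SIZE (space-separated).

After 1 (visit(Q)): cur=Q back=1 fwd=0
After 2 (back): cur=HOME back=0 fwd=1
After 3 (forward): cur=Q back=1 fwd=0
After 4 (back): cur=HOME back=0 fwd=1
After 5 (forward): cur=Q back=1 fwd=0
After 6 (back): cur=HOME back=0 fwd=1

HOME 0 1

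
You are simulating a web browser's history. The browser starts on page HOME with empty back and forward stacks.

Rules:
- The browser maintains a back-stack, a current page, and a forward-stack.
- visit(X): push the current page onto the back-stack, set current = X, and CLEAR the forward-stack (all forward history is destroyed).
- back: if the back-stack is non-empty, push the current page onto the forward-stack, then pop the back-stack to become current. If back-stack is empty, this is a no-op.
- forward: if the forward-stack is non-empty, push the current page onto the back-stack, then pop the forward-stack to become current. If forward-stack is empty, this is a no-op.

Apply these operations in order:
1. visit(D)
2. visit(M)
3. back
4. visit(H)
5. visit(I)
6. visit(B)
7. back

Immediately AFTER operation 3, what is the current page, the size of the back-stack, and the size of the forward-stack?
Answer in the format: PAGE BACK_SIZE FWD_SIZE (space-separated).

After 1 (visit(D)): cur=D back=1 fwd=0
After 2 (visit(M)): cur=M back=2 fwd=0
After 3 (back): cur=D back=1 fwd=1

D 1 1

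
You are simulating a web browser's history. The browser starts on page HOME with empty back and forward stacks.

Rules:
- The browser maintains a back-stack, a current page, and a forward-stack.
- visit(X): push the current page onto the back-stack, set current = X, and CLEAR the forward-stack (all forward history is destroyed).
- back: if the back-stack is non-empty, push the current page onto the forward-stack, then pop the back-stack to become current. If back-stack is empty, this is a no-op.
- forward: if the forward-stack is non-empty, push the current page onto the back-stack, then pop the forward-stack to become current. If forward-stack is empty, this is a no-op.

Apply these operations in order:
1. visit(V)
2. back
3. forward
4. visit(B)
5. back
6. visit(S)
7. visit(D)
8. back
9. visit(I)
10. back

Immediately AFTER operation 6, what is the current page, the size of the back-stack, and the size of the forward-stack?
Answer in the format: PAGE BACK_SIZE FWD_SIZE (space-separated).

After 1 (visit(V)): cur=V back=1 fwd=0
After 2 (back): cur=HOME back=0 fwd=1
After 3 (forward): cur=V back=1 fwd=0
After 4 (visit(B)): cur=B back=2 fwd=0
After 5 (back): cur=V back=1 fwd=1
After 6 (visit(S)): cur=S back=2 fwd=0

S 2 0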